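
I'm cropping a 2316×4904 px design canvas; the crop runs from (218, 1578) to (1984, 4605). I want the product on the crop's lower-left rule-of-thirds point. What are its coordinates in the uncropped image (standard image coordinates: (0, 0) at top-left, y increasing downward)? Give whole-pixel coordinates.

x = 807 px, y = 3596 px

Crop width = 1984 − 218 = 1766 px; one third is 588.67 px.
Crop height = 4605 − 1578 = 3027 px; one third is 1009.00 px.
The lower-left point is one-third across and two-thirds down within the crop:
x = 218 + 1 × 588.67 ≈ 807; y = 1578 + 2 × 1009.00 ≈ 3596.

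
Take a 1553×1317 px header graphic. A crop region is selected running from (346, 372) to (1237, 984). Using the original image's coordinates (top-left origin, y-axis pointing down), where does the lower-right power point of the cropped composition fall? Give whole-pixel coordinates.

Crop width = 1237 − 346 = 891 px; one third is 297.00 px.
Crop height = 984 − 372 = 612 px; one third is 204.00 px.
The lower-right point is two-thirds across and two-thirds down within the crop:
x = 346 + 2 × 297.00 ≈ 940; y = 372 + 2 × 204.00 ≈ 780.

x = 940 px, y = 780 px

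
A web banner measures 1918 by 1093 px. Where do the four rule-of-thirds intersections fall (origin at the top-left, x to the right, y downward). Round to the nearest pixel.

One third of 1918 is 639.33; one third of 1093 is 364.33.
Vertical third lines at x = 639 and x = 1279; horizontal third lines at y = 364 and y = 729.

(639, 364), (1279, 364), (639, 729), (1279, 729)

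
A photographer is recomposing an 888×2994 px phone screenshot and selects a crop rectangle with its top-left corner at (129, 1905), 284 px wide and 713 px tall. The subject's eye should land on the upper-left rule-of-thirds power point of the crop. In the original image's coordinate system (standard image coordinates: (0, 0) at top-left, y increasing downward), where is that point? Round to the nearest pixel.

x = 224 px, y = 2143 px

One third of the crop width 284 is 94.67 px.
One third of the crop height 713 is 237.67 px.
The upper-left point is one-third across and one-third down within the crop:
x = 129 + 1 × 94.67 ≈ 224; y = 1905 + 1 × 237.67 ≈ 2143.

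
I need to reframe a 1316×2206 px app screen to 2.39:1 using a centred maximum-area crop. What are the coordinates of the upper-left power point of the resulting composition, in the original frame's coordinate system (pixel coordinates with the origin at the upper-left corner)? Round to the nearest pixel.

(439, 1011)

1316/2206 < 2.39/1, so the 2.39:1 crop keeps the full width 1316 and trims height to 1316 × 1/2.39 = 550.63 px.
Top offset = (2206 − 550.63)/2 = 827.69 px; left offset = 0.
Upper-left is one-third across and one-third down within the crop:
x = 0.00 + 1 × 1316.00/3 ≈ 439; y = 827.69 + 1 × 550.63/3 ≈ 1011.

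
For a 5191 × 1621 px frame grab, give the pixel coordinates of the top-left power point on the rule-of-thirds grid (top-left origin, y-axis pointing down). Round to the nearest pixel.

(1730, 540)

The top-left point sits one-third of the way across and one-third of the way down.
x = 1 × 5191/3 ≈ 1730; y = 1 × 1621/3 ≈ 540.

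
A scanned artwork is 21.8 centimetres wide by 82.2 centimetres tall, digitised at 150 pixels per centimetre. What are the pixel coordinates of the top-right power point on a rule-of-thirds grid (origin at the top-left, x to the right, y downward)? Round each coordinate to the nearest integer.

(2180, 4110)

In pixels the canvas is 21.8 × 150 = 3270 wide and 82.2 × 150 = 12330 tall.
The top-right point is two-thirds across and one-third down:
x = 2 × 3270/3 ≈ 2180; y = 1 × 12330/3 ≈ 4110.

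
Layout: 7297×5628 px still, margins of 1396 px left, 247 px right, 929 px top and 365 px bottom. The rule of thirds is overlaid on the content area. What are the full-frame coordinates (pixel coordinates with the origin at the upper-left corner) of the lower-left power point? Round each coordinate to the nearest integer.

Content width = 7297 − 1396 − 247 = 5654 px; content height = 5628 − 929 − 365 = 4334 px.
Lower-left is one-third across and two-thirds down within the content area.
x = 1396 + 1 × 5654/3 = 1396 + 1884.67 ≈ 3281
y = 929 + 2 × 4334/3 = 929 + 2889.33 ≈ 3818

(3281, 3818)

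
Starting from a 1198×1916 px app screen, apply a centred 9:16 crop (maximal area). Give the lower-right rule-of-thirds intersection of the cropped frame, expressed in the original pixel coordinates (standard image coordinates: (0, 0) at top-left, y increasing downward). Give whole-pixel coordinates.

(779, 1277)

1198/1916 > 9/16, so the 9:16 crop keeps the full height 1916 and trims width to 1916 × 9/16 = 1077.75 px.
Left offset = (1198 − 1077.75)/2 = 60.12 px; top offset = 0.
Lower-right is two-thirds across and two-thirds down within the crop:
x = 60.12 + 2 × 1077.75/3 ≈ 779; y = 0.00 + 2 × 1916.00/3 ≈ 1277.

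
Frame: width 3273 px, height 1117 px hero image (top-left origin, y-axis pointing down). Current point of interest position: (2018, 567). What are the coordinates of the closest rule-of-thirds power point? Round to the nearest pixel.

Third lines: x ∈ {1091, 2182}, y ∈ {372, 745}.
2018 is closer to x = 2182; 567 is closer to y = 745.
So the nearest intersection is the lower-right power point.

(2182, 745)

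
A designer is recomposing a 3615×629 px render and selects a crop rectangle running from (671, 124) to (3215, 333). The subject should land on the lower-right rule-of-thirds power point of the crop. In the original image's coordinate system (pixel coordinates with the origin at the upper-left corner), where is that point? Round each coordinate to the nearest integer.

Crop width = 3215 − 671 = 2544 px; one third is 848.00 px.
Crop height = 333 − 124 = 209 px; one third is 69.67 px.
The lower-right point is two-thirds across and two-thirds down within the crop:
x = 671 + 2 × 848.00 ≈ 2367; y = 124 + 2 × 69.67 ≈ 263.

(2367, 263)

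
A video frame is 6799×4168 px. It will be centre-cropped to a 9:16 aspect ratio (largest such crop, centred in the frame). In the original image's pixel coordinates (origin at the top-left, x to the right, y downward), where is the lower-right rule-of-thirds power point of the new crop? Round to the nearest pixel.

6799/4168 > 9/16, so the 9:16 crop keeps the full height 4168 and trims width to 4168 × 9/16 = 2344.50 px.
Left offset = (6799 − 2344.50)/2 = 2227.25 px; top offset = 0.
Lower-right is two-thirds across and two-thirds down within the crop:
x = 2227.25 + 2 × 2344.50/3 ≈ 3790; y = 0.00 + 2 × 4168.00/3 ≈ 2779.

x = 3790 px, y = 2779 px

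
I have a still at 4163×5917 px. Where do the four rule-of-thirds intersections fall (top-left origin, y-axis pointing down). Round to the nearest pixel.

(1388, 1972), (2775, 1972), (1388, 3945), (2775, 3945)

One third of 4163 is 1387.67; one third of 5917 is 1972.33.
Vertical third lines at x = 1388 and x = 2775; horizontal third lines at y = 1972 and y = 3945.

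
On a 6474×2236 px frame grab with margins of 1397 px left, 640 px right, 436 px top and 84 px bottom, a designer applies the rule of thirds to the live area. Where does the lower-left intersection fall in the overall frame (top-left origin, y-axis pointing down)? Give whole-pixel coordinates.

Content width = 6474 − 1397 − 640 = 4437 px; content height = 2236 − 436 − 84 = 1716 px.
Lower-left is one-third across and two-thirds down within the live area.
x = 1397 + 1 × 4437/3 = 1397 + 1479.00 ≈ 2876
y = 436 + 2 × 1716/3 = 436 + 1144.00 ≈ 1580

x = 2876 px, y = 1580 px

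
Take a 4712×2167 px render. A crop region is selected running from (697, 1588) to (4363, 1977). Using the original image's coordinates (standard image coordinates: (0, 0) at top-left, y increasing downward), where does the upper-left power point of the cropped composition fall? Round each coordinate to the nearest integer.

Crop width = 4363 − 697 = 3666 px; one third is 1222.00 px.
Crop height = 1977 − 1588 = 389 px; one third is 129.67 px.
The upper-left point is one-third across and one-third down within the crop:
x = 697 + 1 × 1222.00 ≈ 1919; y = 1588 + 1 × 129.67 ≈ 1718.

x = 1919 px, y = 1718 px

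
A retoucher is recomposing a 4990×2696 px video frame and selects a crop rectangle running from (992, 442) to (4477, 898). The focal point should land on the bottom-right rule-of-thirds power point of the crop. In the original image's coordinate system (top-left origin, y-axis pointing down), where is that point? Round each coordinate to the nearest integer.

x = 3315 px, y = 746 px

Crop width = 4477 − 992 = 3485 px; one third is 1161.67 px.
Crop height = 898 − 442 = 456 px; one third is 152.00 px.
The bottom-right point is two-thirds across and two-thirds down within the crop:
x = 992 + 2 × 1161.67 ≈ 3315; y = 442 + 2 × 152.00 ≈ 746.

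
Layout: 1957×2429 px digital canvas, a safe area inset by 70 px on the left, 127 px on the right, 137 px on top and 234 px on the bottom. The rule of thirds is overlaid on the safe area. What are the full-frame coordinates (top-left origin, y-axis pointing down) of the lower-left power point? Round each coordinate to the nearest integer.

Content width = 1957 − 70 − 127 = 1760 px; content height = 2429 − 137 − 234 = 2058 px.
Lower-left is one-third across and two-thirds down within the safe area.
x = 70 + 1 × 1760/3 = 70 + 586.67 ≈ 657
y = 137 + 2 × 2058/3 = 137 + 1372.00 ≈ 1509

(657, 1509)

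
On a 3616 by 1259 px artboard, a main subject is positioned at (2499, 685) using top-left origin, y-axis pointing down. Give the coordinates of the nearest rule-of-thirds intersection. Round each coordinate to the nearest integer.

(2411, 839)

Third lines: x ∈ {1205, 2411}, y ∈ {420, 839}.
2499 is closer to x = 2411; 685 is closer to y = 839.
So the nearest intersection is the lower-right power point.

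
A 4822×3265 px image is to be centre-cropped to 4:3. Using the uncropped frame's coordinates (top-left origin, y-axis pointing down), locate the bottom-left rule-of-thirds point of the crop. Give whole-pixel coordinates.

4822/3265 > 4/3, so the 4:3 crop keeps the full height 3265 and trims width to 3265 × 4/3 = 4353.33 px.
Left offset = (4822 − 4353.33)/2 = 234.33 px; top offset = 0.
Bottom-left is one-third across and two-thirds down within the crop:
x = 234.33 + 1 × 4353.33/3 ≈ 1685; y = 0.00 + 2 × 3265.00/3 ≈ 2177.

(1685, 2177)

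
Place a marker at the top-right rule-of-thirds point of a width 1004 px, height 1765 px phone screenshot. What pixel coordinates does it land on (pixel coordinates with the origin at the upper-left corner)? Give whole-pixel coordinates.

x = 669 px, y = 588 px

The top-right point sits two-thirds of the way across and one-third of the way down.
x = 2 × 1004/3 ≈ 669; y = 1 × 1765/3 ≈ 588.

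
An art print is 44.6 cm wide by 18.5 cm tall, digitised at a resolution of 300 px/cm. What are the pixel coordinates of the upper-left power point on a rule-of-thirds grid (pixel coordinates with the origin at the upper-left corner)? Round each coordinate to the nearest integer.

In pixels the canvas is 44.6 × 300 = 13380 wide and 18.5 × 300 = 5550 tall.
The upper-left point is one-third across and one-third down:
x = 1 × 13380/3 ≈ 4460; y = 1 × 5550/3 ≈ 1850.

(4460, 1850)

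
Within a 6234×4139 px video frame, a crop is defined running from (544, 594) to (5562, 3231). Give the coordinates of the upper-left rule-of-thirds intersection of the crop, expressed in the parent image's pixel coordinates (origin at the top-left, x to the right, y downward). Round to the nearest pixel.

Crop width = 5562 − 544 = 5018 px; one third is 1672.67 px.
Crop height = 3231 − 594 = 2637 px; one third is 879.00 px.
The upper-left point is one-third across and one-third down within the crop:
x = 544 + 1 × 1672.67 ≈ 2217; y = 594 + 1 × 879.00 ≈ 1473.

(2217, 1473)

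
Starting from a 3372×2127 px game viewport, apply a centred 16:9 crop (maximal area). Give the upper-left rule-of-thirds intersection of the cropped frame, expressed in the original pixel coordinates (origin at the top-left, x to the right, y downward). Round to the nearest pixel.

x = 1124 px, y = 747 px

3372/2127 < 16/9, so the 16:9 crop keeps the full width 3372 and trims height to 3372 × 9/16 = 1896.75 px.
Top offset = (2127 − 1896.75)/2 = 115.12 px; left offset = 0.
Upper-left is one-third across and one-third down within the crop:
x = 0.00 + 1 × 3372.00/3 ≈ 1124; y = 115.12 + 1 × 1896.75/3 ≈ 747.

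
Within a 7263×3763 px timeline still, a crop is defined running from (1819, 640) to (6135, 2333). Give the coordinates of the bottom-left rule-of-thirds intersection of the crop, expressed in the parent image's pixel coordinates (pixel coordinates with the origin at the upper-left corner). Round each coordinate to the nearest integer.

Crop width = 6135 − 1819 = 4316 px; one third is 1438.67 px.
Crop height = 2333 − 640 = 1693 px; one third is 564.33 px.
The bottom-left point is one-third across and two-thirds down within the crop:
x = 1819 + 1 × 1438.67 ≈ 3258; y = 640 + 2 × 564.33 ≈ 1769.

x = 3258 px, y = 1769 px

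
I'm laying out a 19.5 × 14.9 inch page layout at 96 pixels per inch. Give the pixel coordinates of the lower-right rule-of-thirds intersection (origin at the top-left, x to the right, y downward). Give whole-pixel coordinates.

(1248, 954)

In pixels the canvas is 19.5 × 96 = 1872 wide and 14.9 × 96 = 1430.4 tall.
The lower-right point is two-thirds across and two-thirds down:
x = 2 × 1872/3 ≈ 1248; y = 2 × 1430.4/3 ≈ 954.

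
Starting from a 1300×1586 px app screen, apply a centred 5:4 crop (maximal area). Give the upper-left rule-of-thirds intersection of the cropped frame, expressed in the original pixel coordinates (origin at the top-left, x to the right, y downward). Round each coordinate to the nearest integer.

x = 433 px, y = 620 px

1300/1586 < 5/4, so the 5:4 crop keeps the full width 1300 and trims height to 1300 × 4/5 = 1040.00 px.
Top offset = (1586 − 1040.00)/2 = 273.00 px; left offset = 0.
Upper-left is one-third across and one-third down within the crop:
x = 0.00 + 1 × 1300.00/3 ≈ 433; y = 273.00 + 1 × 1040.00/3 ≈ 620.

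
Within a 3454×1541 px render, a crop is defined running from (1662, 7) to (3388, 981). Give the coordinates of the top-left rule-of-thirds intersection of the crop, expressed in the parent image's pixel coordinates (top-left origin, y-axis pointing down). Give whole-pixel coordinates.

Crop width = 3388 − 1662 = 1726 px; one third is 575.33 px.
Crop height = 981 − 7 = 974 px; one third is 324.67 px.
The top-left point is one-third across and one-third down within the crop:
x = 1662 + 1 × 575.33 ≈ 2237; y = 7 + 1 × 324.67 ≈ 332.

x = 2237 px, y = 332 px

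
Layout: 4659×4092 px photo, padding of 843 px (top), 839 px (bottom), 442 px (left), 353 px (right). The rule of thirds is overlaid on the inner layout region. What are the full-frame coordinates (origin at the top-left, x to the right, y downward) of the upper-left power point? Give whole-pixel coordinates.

(1730, 1646)

Content width = 4659 − 442 − 353 = 3864 px; content height = 4092 − 843 − 839 = 2410 px.
Upper-left is one-third across and one-third down within the inner layout region.
x = 442 + 1 × 3864/3 = 442 + 1288.00 ≈ 1730
y = 843 + 1 × 2410/3 = 843 + 803.33 ≈ 1646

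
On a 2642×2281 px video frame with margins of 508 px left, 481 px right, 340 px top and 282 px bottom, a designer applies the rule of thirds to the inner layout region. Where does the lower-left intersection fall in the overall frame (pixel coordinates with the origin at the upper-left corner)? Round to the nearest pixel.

x = 1059 px, y = 1446 px

Content width = 2642 − 508 − 481 = 1653 px; content height = 2281 − 340 − 282 = 1659 px.
Lower-left is one-third across and two-thirds down within the inner layout region.
x = 508 + 1 × 1653/3 = 508 + 551.00 ≈ 1059
y = 340 + 2 × 1659/3 = 340 + 1106.00 ≈ 1446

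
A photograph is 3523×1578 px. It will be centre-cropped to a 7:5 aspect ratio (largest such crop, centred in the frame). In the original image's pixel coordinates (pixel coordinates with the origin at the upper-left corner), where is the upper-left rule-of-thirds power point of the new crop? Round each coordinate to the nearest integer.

3523/1578 > 7/5, so the 7:5 crop keeps the full height 1578 and trims width to 1578 × 7/5 = 2209.20 px.
Left offset = (3523 − 2209.20)/2 = 656.90 px; top offset = 0.
Upper-left is one-third across and one-third down within the crop:
x = 656.90 + 1 × 2209.20/3 ≈ 1393; y = 0.00 + 1 × 1578.00/3 ≈ 526.

(1393, 526)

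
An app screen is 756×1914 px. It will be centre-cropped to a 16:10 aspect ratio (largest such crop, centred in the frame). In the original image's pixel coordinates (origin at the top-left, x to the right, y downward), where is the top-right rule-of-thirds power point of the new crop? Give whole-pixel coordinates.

(504, 878)

756/1914 < 16/10, so the 16:10 crop keeps the full width 756 and trims height to 756 × 10/16 = 472.50 px.
Top offset = (1914 − 472.50)/2 = 720.75 px; left offset = 0.
Top-right is two-thirds across and one-third down within the crop:
x = 0.00 + 2 × 756.00/3 ≈ 504; y = 720.75 + 1 × 472.50/3 ≈ 878.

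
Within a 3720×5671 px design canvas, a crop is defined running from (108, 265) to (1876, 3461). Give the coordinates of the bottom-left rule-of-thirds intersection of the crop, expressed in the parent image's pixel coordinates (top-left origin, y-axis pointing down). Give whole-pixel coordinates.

(697, 2396)

Crop width = 1876 − 108 = 1768 px; one third is 589.33 px.
Crop height = 3461 − 265 = 3196 px; one third is 1065.33 px.
The bottom-left point is one-third across and two-thirds down within the crop:
x = 108 + 1 × 589.33 ≈ 697; y = 265 + 2 × 1065.33 ≈ 2396.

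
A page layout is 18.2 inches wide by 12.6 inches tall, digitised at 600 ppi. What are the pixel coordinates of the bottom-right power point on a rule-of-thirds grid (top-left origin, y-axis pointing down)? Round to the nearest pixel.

In pixels the canvas is 18.2 × 600 = 10920 wide and 12.6 × 600 = 7560 tall.
The bottom-right point is two-thirds across and two-thirds down:
x = 2 × 10920/3 ≈ 7280; y = 2 × 7560/3 ≈ 5040.

(7280, 5040)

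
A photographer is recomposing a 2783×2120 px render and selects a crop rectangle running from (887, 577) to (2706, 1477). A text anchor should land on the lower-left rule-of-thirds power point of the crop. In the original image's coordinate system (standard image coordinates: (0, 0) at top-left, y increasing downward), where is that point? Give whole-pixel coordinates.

(1493, 1177)

Crop width = 2706 − 887 = 1819 px; one third is 606.33 px.
Crop height = 1477 − 577 = 900 px; one third is 300.00 px.
The lower-left point is one-third across and two-thirds down within the crop:
x = 887 + 1 × 606.33 ≈ 1493; y = 577 + 2 × 300.00 ≈ 1177.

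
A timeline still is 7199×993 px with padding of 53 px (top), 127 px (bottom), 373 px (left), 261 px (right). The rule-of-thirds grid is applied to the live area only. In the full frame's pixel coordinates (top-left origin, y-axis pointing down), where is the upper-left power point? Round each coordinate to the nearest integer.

Content width = 7199 − 373 − 261 = 6565 px; content height = 993 − 53 − 127 = 813 px.
Upper-left is one-third across and one-third down within the live area.
x = 373 + 1 × 6565/3 = 373 + 2188.33 ≈ 2561
y = 53 + 1 × 813/3 = 53 + 271.00 ≈ 324

(2561, 324)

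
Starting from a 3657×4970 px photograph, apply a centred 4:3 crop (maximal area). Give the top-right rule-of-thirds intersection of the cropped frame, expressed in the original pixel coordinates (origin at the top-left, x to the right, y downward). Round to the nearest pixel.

3657/4970 < 4/3, so the 4:3 crop keeps the full width 3657 and trims height to 3657 × 3/4 = 2742.75 px.
Top offset = (4970 − 2742.75)/2 = 1113.62 px; left offset = 0.
Top-right is two-thirds across and one-third down within the crop:
x = 0.00 + 2 × 3657.00/3 ≈ 2438; y = 1113.62 + 1 × 2742.75/3 ≈ 2028.

x = 2438 px, y = 2028 px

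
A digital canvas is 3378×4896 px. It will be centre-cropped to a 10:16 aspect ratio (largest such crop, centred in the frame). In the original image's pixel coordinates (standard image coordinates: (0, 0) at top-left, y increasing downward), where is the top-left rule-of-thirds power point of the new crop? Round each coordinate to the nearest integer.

(1179, 1632)

3378/4896 > 10/16, so the 10:16 crop keeps the full height 4896 and trims width to 4896 × 10/16 = 3060.00 px.
Left offset = (3378 − 3060.00)/2 = 159.00 px; top offset = 0.
Top-left is one-third across and one-third down within the crop:
x = 159.00 + 1 × 3060.00/3 ≈ 1179; y = 0.00 + 1 × 4896.00/3 ≈ 1632.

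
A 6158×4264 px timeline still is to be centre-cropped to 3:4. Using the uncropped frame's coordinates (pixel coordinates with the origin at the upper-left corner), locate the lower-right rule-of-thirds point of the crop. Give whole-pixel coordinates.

x = 3612 px, y = 2843 px

6158/4264 > 3/4, so the 3:4 crop keeps the full height 4264 and trims width to 4264 × 3/4 = 3198.00 px.
Left offset = (6158 − 3198.00)/2 = 1480.00 px; top offset = 0.
Lower-right is two-thirds across and two-thirds down within the crop:
x = 1480.00 + 2 × 3198.00/3 ≈ 3612; y = 0.00 + 2 × 4264.00/3 ≈ 2843.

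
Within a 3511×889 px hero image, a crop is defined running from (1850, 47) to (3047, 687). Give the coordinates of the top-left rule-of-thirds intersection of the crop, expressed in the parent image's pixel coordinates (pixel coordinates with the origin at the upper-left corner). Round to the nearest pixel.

Crop width = 3047 − 1850 = 1197 px; one third is 399.00 px.
Crop height = 687 − 47 = 640 px; one third is 213.33 px.
The top-left point is one-third across and one-third down within the crop:
x = 1850 + 1 × 399.00 ≈ 2249; y = 47 + 1 × 213.33 ≈ 260.

x = 2249 px, y = 260 px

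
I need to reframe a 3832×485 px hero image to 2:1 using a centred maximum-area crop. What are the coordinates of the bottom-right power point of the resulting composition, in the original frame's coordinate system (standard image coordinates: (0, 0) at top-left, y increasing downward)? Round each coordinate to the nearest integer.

3832/485 > 2/1, so the 2:1 crop keeps the full height 485 and trims width to 485 × 2/1 = 970.00 px.
Left offset = (3832 − 970.00)/2 = 1431.00 px; top offset = 0.
Bottom-right is two-thirds across and two-thirds down within the crop:
x = 1431.00 + 2 × 970.00/3 ≈ 2078; y = 0.00 + 2 × 485.00/3 ≈ 323.

(2078, 323)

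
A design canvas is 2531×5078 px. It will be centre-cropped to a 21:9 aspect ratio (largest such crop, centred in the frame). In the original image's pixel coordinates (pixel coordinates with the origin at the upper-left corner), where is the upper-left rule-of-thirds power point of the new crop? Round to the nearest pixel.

2531/5078 < 21/9, so the 21:9 crop keeps the full width 2531 and trims height to 2531 × 9/21 = 1084.71 px.
Top offset = (5078 − 1084.71)/2 = 1996.64 px; left offset = 0.
Upper-left is one-third across and one-third down within the crop:
x = 0.00 + 1 × 2531.00/3 ≈ 844; y = 1996.64 + 1 × 1084.71/3 ≈ 2358.

x = 844 px, y = 2358 px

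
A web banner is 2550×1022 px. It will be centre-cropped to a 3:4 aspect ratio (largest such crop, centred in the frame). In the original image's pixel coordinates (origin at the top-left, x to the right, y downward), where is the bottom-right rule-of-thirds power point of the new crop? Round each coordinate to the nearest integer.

x = 1403 px, y = 681 px

2550/1022 > 3/4, so the 3:4 crop keeps the full height 1022 and trims width to 1022 × 3/4 = 766.50 px.
Left offset = (2550 − 766.50)/2 = 891.75 px; top offset = 0.
Bottom-right is two-thirds across and two-thirds down within the crop:
x = 891.75 + 2 × 766.50/3 ≈ 1403; y = 0.00 + 2 × 1022.00/3 ≈ 681.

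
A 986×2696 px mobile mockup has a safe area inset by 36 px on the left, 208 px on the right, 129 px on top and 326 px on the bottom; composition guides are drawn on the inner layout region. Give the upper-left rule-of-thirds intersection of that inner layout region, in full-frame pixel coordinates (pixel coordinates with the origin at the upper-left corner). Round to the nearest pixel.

(283, 876)

Content width = 986 − 36 − 208 = 742 px; content height = 2696 − 129 − 326 = 2241 px.
Upper-left is one-third across and one-third down within the inner layout region.
x = 36 + 1 × 742/3 = 36 + 247.33 ≈ 283
y = 129 + 1 × 2241/3 = 129 + 747.00 ≈ 876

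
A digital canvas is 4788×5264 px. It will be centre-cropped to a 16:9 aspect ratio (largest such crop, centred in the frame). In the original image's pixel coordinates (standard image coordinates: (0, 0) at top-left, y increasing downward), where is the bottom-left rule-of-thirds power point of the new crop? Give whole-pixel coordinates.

x = 1596 px, y = 3081 px

4788/5264 < 16/9, so the 16:9 crop keeps the full width 4788 and trims height to 4788 × 9/16 = 2693.25 px.
Top offset = (5264 − 2693.25)/2 = 1285.38 px; left offset = 0.
Bottom-left is one-third across and two-thirds down within the crop:
x = 0.00 + 1 × 4788.00/3 ≈ 1596; y = 1285.38 + 2 × 2693.25/3 ≈ 3081.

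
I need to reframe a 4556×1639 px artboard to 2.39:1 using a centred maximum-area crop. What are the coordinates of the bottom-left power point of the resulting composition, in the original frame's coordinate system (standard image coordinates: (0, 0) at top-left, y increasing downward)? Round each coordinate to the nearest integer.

4556/1639 > 2.39/1, so the 2.39:1 crop keeps the full height 1639 and trims width to 1639 × 2.39/1 = 3917.21 px.
Left offset = (4556 − 3917.21)/2 = 319.39 px; top offset = 0.
Bottom-left is one-third across and two-thirds down within the crop:
x = 319.39 + 1 × 3917.21/3 ≈ 1625; y = 0.00 + 2 × 1639.00/3 ≈ 1093.

(1625, 1093)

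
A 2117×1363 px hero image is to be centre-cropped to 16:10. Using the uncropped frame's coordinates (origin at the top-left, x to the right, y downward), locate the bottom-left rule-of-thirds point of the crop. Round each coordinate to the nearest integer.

(706, 902)

2117/1363 < 16/10, so the 16:10 crop keeps the full width 2117 and trims height to 2117 × 10/16 = 1323.12 px.
Top offset = (1363 − 1323.12)/2 = 19.94 px; left offset = 0.
Bottom-left is one-third across and two-thirds down within the crop:
x = 0.00 + 1 × 2117.00/3 ≈ 706; y = 19.94 + 2 × 1323.12/3 ≈ 902.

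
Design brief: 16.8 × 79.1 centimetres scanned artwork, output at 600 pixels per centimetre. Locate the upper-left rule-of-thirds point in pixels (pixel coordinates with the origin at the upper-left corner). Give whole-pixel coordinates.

x = 3360 px, y = 15820 px

In pixels the canvas is 16.8 × 600 = 10080 wide and 79.1 × 600 = 47460 tall.
The upper-left point is one-third across and one-third down:
x = 1 × 10080/3 ≈ 3360; y = 1 × 47460/3 ≈ 15820.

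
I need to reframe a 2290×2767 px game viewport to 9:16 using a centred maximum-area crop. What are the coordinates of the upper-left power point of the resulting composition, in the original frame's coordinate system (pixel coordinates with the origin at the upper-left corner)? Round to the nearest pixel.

x = 886 px, y = 922 px

2290/2767 > 9/16, so the 9:16 crop keeps the full height 2767 and trims width to 2767 × 9/16 = 1556.44 px.
Left offset = (2290 − 1556.44)/2 = 366.78 px; top offset = 0.
Upper-left is one-third across and one-third down within the crop:
x = 366.78 + 1 × 1556.44/3 ≈ 886; y = 0.00 + 1 × 2767.00/3 ≈ 922.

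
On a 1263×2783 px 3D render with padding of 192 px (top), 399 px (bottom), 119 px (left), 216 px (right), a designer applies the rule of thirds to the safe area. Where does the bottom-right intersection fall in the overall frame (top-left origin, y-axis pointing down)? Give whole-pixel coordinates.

Content width = 1263 − 119 − 216 = 928 px; content height = 2783 − 192 − 399 = 2192 px.
Bottom-right is two-thirds across and two-thirds down within the safe area.
x = 119 + 2 × 928/3 = 119 + 618.67 ≈ 738
y = 192 + 2 × 2192/3 = 192 + 1461.33 ≈ 1653

x = 738 px, y = 1653 px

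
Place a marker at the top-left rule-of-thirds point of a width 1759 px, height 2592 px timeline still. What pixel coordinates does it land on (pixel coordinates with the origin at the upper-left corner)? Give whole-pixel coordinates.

The top-left point sits one-third of the way across and one-third of the way down.
x = 1 × 1759/3 ≈ 586; y = 1 × 2592/3 ≈ 864.

(586, 864)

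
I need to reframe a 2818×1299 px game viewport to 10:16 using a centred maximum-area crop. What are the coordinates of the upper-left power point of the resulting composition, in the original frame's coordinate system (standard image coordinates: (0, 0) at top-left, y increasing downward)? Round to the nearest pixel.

2818/1299 > 10/16, so the 10:16 crop keeps the full height 1299 and trims width to 1299 × 10/16 = 811.88 px.
Left offset = (2818 − 811.88)/2 = 1003.06 px; top offset = 0.
Upper-left is one-third across and one-third down within the crop:
x = 1003.06 + 1 × 811.88/3 ≈ 1274; y = 0.00 + 1 × 1299.00/3 ≈ 433.

x = 1274 px, y = 433 px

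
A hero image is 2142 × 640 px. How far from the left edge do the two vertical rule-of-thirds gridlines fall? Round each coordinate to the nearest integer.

x = 714 px and x = 1428 px

2142 / 3 = 714, so the vertical lines sit at one and two thirds of 2142.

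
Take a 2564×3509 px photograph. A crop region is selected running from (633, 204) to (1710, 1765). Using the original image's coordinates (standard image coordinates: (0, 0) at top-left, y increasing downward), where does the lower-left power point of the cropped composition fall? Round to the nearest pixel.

x = 992 px, y = 1245 px

Crop width = 1710 − 633 = 1077 px; one third is 359.00 px.
Crop height = 1765 − 204 = 1561 px; one third is 520.33 px.
The lower-left point is one-third across and two-thirds down within the crop:
x = 633 + 1 × 359.00 ≈ 992; y = 204 + 2 × 520.33 ≈ 1245.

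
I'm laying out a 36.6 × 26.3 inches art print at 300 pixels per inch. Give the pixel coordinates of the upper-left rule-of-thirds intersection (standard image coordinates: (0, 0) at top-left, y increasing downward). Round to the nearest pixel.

In pixels the canvas is 36.6 × 300 = 10980 wide and 26.3 × 300 = 7890 tall.
The upper-left point is one-third across and one-third down:
x = 1 × 10980/3 ≈ 3660; y = 1 × 7890/3 ≈ 2630.

(3660, 2630)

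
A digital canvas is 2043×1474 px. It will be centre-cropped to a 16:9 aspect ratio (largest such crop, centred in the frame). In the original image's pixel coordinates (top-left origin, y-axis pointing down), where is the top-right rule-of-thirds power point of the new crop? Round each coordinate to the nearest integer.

2043/1474 < 16/9, so the 16:9 crop keeps the full width 2043 and trims height to 2043 × 9/16 = 1149.19 px.
Top offset = (1474 − 1149.19)/2 = 162.41 px; left offset = 0.
Top-right is two-thirds across and one-third down within the crop:
x = 0.00 + 2 × 2043.00/3 ≈ 1362; y = 162.41 + 1 × 1149.19/3 ≈ 545.

(1362, 545)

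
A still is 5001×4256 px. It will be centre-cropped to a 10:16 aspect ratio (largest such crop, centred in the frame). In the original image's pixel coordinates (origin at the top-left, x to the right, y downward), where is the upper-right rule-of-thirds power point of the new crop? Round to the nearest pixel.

x = 2944 px, y = 1419 px

5001/4256 > 10/16, so the 10:16 crop keeps the full height 4256 and trims width to 4256 × 10/16 = 2660.00 px.
Left offset = (5001 − 2660.00)/2 = 1170.50 px; top offset = 0.
Upper-right is two-thirds across and one-third down within the crop:
x = 1170.50 + 2 × 2660.00/3 ≈ 2944; y = 0.00 + 1 × 4256.00/3 ≈ 1419.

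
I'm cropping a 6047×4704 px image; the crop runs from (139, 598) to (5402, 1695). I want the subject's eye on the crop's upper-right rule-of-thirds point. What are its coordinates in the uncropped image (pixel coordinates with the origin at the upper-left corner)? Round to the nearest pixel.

x = 3648 px, y = 964 px

Crop width = 5402 − 139 = 5263 px; one third is 1754.33 px.
Crop height = 1695 − 598 = 1097 px; one third is 365.67 px.
The upper-right point is two-thirds across and one-third down within the crop:
x = 139 + 2 × 1754.33 ≈ 3648; y = 598 + 1 × 365.67 ≈ 964.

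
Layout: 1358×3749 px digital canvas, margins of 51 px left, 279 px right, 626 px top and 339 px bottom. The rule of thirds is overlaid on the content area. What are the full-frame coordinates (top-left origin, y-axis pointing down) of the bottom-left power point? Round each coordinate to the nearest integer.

Content width = 1358 − 51 − 279 = 1028 px; content height = 3749 − 626 − 339 = 2784 px.
Bottom-left is one-third across and two-thirds down within the content area.
x = 51 + 1 × 1028/3 = 51 + 342.67 ≈ 394
y = 626 + 2 × 2784/3 = 626 + 1856.00 ≈ 2482

(394, 2482)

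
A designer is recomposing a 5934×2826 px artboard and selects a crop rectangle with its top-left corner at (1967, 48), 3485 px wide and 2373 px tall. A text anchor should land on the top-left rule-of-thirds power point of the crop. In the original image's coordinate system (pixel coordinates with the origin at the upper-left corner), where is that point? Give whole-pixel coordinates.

x = 3129 px, y = 839 px

One third of the crop width 3485 is 1161.67 px.
One third of the crop height 2373 is 791.00 px.
The top-left point is one-third across and one-third down within the crop:
x = 1967 + 1 × 1161.67 ≈ 3129; y = 48 + 1 × 791.00 ≈ 839.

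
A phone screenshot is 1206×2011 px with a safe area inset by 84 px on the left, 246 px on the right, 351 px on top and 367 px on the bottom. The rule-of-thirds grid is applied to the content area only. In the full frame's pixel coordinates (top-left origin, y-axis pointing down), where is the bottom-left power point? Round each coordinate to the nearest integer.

x = 376 px, y = 1213 px

Content width = 1206 − 84 − 246 = 876 px; content height = 2011 − 351 − 367 = 1293 px.
Bottom-left is one-third across and two-thirds down within the content area.
x = 84 + 1 × 876/3 = 84 + 292.00 ≈ 376
y = 351 + 2 × 1293/3 = 351 + 862.00 ≈ 1213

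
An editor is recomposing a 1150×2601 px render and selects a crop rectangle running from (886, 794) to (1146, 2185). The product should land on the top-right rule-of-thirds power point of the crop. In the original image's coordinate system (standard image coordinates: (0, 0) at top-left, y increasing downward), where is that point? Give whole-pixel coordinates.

Crop width = 1146 − 886 = 260 px; one third is 86.67 px.
Crop height = 2185 − 794 = 1391 px; one third is 463.67 px.
The top-right point is two-thirds across and one-third down within the crop:
x = 886 + 2 × 86.67 ≈ 1059; y = 794 + 1 × 463.67 ≈ 1258.

x = 1059 px, y = 1258 px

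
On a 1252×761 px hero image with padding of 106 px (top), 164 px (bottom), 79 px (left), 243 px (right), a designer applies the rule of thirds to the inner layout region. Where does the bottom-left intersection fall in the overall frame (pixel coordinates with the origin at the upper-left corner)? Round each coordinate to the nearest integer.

(389, 433)

Content width = 1252 − 79 − 243 = 930 px; content height = 761 − 106 − 164 = 491 px.
Bottom-left is one-third across and two-thirds down within the inner layout region.
x = 79 + 1 × 930/3 = 79 + 310.00 ≈ 389
y = 106 + 2 × 491/3 = 106 + 327.33 ≈ 433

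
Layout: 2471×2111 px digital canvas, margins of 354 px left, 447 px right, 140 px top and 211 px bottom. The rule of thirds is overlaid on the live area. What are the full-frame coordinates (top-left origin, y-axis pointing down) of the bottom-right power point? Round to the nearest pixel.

Content width = 2471 − 354 − 447 = 1670 px; content height = 2111 − 140 − 211 = 1760 px.
Bottom-right is two-thirds across and two-thirds down within the live area.
x = 354 + 2 × 1670/3 = 354 + 1113.33 ≈ 1467
y = 140 + 2 × 1760/3 = 140 + 1173.33 ≈ 1313

(1467, 1313)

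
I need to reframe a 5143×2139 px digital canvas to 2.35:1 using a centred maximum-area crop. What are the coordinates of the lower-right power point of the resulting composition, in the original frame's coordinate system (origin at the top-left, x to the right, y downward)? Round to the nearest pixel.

5143/2139 > 2.35/1, so the 2.35:1 crop keeps the full height 2139 and trims width to 2139 × 2.35/1 = 5026.65 px.
Left offset = (5143 − 5026.65)/2 = 58.17 px; top offset = 0.
Lower-right is two-thirds across and two-thirds down within the crop:
x = 58.17 + 2 × 5026.65/3 ≈ 3409; y = 0.00 + 2 × 2139.00/3 ≈ 1426.

x = 3409 px, y = 1426 px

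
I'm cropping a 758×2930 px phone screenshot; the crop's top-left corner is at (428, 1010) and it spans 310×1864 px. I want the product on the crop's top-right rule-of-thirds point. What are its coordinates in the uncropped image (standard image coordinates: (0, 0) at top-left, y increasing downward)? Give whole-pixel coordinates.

One third of the crop width 310 is 103.33 px.
One third of the crop height 1864 is 621.33 px.
The top-right point is two-thirds across and one-third down within the crop:
x = 428 + 2 × 103.33 ≈ 635; y = 1010 + 1 × 621.33 ≈ 1631.

(635, 1631)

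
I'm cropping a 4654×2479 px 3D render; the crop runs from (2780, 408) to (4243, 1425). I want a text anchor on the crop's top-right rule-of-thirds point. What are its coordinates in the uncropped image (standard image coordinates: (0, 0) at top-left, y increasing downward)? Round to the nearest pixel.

(3755, 747)

Crop width = 4243 − 2780 = 1463 px; one third is 487.67 px.
Crop height = 1425 − 408 = 1017 px; one third is 339.00 px.
The top-right point is two-thirds across and one-third down within the crop:
x = 2780 + 2 × 487.67 ≈ 3755; y = 408 + 1 × 339.00 ≈ 747.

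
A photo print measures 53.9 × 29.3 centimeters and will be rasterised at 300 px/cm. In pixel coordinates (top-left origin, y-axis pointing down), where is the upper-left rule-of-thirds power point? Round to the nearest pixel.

(5390, 2930)

In pixels the canvas is 53.9 × 300 = 16170 wide and 29.3 × 300 = 8790 tall.
The upper-left point is one-third across and one-third down:
x = 1 × 16170/3 ≈ 5390; y = 1 × 8790/3 ≈ 2930.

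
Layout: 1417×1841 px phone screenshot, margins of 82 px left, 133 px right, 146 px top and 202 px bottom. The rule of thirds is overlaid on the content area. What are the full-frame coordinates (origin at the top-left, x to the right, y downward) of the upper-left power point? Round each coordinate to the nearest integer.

x = 483 px, y = 644 px

Content width = 1417 − 82 − 133 = 1202 px; content height = 1841 − 146 − 202 = 1493 px.
Upper-left is one-third across and one-third down within the content area.
x = 82 + 1 × 1202/3 = 82 + 400.67 ≈ 483
y = 146 + 1 × 1493/3 = 146 + 497.67 ≈ 644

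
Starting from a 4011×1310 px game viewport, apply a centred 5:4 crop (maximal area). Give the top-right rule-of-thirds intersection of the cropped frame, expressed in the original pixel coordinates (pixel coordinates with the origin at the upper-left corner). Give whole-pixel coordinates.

4011/1310 > 5/4, so the 5:4 crop keeps the full height 1310 and trims width to 1310 × 5/4 = 1637.50 px.
Left offset = (4011 − 1637.50)/2 = 1186.75 px; top offset = 0.
Top-right is two-thirds across and one-third down within the crop:
x = 1186.75 + 2 × 1637.50/3 ≈ 2278; y = 0.00 + 1 × 1310.00/3 ≈ 437.

x = 2278 px, y = 437 px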